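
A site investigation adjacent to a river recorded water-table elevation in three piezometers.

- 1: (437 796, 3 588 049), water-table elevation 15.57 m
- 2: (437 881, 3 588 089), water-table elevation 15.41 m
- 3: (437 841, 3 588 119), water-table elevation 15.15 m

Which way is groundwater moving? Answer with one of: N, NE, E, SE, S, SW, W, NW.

With h = a·x + b·y + c and 1 as origin, the differences give:
  85·a + 40·b = -0.16
  45·a + 70·b = -0.42
Eliminate b (×70 and ×40, subtract): 4150·a = 5.600 → a = ∂h/∂x = +0.001349
Back-substitute: b = ∂h/∂y = -0.006867.
Flow = −∇h = (-0.001349 east, +0.006867 north), which points north.

N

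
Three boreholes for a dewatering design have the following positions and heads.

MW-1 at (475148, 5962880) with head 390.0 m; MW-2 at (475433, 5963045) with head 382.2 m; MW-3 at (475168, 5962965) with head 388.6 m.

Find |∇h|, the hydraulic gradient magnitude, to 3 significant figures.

0.0237

With h = a·x + b·y + c and MW-1 as origin, the differences give:
  285·a + 165·b = -7.8
  20·a + 85·b = -1.4
Eliminate b (×85 and ×165, subtract): 20925·a = -432.00 → a = ∂h/∂x = -0.02065
Back-substitute: b = ∂h/∂y = -0.01161.
|∇h| = √(-0.02065² + -0.01161²) = 0.02369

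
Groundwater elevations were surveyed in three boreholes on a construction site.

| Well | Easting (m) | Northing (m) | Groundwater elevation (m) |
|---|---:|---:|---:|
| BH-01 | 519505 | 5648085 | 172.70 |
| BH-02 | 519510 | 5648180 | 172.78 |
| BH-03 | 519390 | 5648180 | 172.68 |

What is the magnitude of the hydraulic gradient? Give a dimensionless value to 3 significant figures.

0.00115

With h = a·x + b·y + c and BH-01 as origin, the differences give:
  5·a + 95·b = +0.08
  (-115)·a + 95·b = -0.02
Eliminate b (×95 and ×95, subtract): 11400·a = 9.500 → a = ∂h/∂x = +0.0008333
Back-substitute: b = ∂h/∂y = +0.0007982.
|∇h| = √(0.0008333² + 0.0007982²) = 0.001154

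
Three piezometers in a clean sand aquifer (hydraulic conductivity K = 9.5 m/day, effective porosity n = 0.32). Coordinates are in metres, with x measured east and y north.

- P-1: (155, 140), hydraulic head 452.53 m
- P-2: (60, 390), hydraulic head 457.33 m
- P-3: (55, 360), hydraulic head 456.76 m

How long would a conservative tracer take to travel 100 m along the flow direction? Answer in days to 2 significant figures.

Taking P-1 as reference: P-2−P-1 = (-95, 250, +4.80); P-3−P-1 = (-100, 220, +4.23).
Determinant of the coordinate differences = (-95)·220 − (-100)·250 = 4100.
∂h/∂x = [(+4.80)·220 − (+4.23)·250] / 4100 = -0.0003659
∂h/∂y = [(-95)·(+4.23) − (-100)·(+4.80)] / 4100 = +0.01906
|∇h| = √(-0.0003659² + 0.01906²) = 0.01906
Seepage velocity v = K·i/n = 9.5 × 0.01906 / 0.32 = 0.5658 m/day.
t = 100 / 0.5658 = 176.7 days.

180 days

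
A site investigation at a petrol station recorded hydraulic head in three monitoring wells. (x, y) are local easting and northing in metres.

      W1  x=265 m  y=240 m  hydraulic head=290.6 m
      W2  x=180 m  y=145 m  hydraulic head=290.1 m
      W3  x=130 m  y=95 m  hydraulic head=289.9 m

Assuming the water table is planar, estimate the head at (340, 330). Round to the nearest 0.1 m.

291.1 m

With h = a·x + b·y + c and W1 as origin, the differences give:
  (-85)·a + (-95)·b = -0.5
  (-135)·a + (-145)·b = -0.7
Eliminate b (×(-145) and ×(-95), subtract): -500·a = 6.00 → a = ∂h/∂x = -0.01200
Back-substitute: b = ∂h/∂y = +0.01600.
h(340, 330) = 290.6 + (-0.01200)·(75) + (+0.01600)·(90) = 290.6 -0.900 +1.440 = 291.140 m.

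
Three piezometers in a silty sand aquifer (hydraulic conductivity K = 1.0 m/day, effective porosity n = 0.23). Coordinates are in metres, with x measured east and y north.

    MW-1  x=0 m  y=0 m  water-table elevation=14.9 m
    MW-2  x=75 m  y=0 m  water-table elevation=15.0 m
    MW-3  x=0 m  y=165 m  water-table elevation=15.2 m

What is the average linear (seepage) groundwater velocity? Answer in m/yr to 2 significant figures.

∂h/∂x = (15.0 − 14.9) / (75 − 0) = +0.001333
∂h/∂y = (15.2 − 14.9) / (165 − 0) = +0.001818
|∇h| = √(0.001333² + 0.001818²) = 0.002254
Seepage velocity v = K·i/n = 1.0 × 0.002254 / 0.23 = 0.0098 m/day = 3.579 m/yr.

3.6 m/yr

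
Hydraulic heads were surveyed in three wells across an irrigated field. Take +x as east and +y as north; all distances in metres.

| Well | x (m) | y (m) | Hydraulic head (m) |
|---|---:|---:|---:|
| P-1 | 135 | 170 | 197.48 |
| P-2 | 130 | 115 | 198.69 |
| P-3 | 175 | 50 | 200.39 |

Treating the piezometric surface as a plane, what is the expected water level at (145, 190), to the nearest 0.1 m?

Differences from P-1: to P-2 (Δx, Δy, Δh) = (-5, -55, +1.21); to P-3 = (40, -120, +2.91).
Determinant of the coordinate differences = (-5)·(-120) − 40·(-55) = 2800.
∂h/∂x = [(+1.21)·(-120) − (+2.91)·(-55)] / 2800 = +0.005304
∂h/∂y = [(-5)·(+2.91) − 40·(+1.21)] / 2800 = -0.02248
h(145, 190) = 197.48 + (+0.005304)·(10) + (-0.02248)·(20) = 197.48 +0.053 -0.450 = 197.083 m.

197.1 m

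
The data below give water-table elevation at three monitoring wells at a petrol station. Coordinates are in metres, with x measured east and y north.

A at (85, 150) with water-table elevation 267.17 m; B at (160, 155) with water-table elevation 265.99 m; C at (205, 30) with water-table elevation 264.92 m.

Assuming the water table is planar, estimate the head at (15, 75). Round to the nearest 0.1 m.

268.1 m

Differences from A: to B (Δx, Δy, Δh) = (75, 5, -1.18); to C = (120, -120, -2.25).
Determinant of the coordinate differences = 75·(-120) − 120·5 = -9600.
∂h/∂x = [(-1.18)·(-120) − (-2.25)·5] / -9600 = -0.01592
∂h/∂y = [75·(-2.25) − 120·(-1.18)] / -9600 = +0.002828
h(15, 75) = 267.17 + (-0.01592)·(-70) + (+0.002828)·(-75) = 267.17 +1.115 -0.212 = 268.072 m.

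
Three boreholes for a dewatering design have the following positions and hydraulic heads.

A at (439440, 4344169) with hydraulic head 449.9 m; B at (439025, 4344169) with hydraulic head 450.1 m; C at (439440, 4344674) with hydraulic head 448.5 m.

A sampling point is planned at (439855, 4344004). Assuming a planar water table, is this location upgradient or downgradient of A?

upgradient

∂h/∂x = (450.1 − 449.9) / (439025 − 439440) = -0.0004819
∂h/∂y = (448.5 − 449.9) / (4344674 − 4344169) = -0.002772
Head at (439855, 4344004) = 449.9 + (-0.0004819)·(415) + (-0.002772)·(-165) = 450.16 m.
That is higher than the 449.9 m at A, so the point is upgradient.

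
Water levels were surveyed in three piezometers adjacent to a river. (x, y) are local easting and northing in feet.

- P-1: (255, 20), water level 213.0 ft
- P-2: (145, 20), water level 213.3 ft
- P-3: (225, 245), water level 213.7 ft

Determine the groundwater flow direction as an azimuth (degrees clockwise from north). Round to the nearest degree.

Three-point gradient (reference P-1): Δ to P-2 = (-110, 0, +0.3), Δ to P-3 = (-30, 225, +0.7).
∂h/∂x = -0.002727, ∂h/∂y = +0.002747 (det = -24750).
Flow direction (−∇h) has components (+0.002727 E, -0.002747 N).
Azimuth = atan2(E, N) = atan2(+0.002727, -0.002747) = 135.2° ≈ 135°.

135°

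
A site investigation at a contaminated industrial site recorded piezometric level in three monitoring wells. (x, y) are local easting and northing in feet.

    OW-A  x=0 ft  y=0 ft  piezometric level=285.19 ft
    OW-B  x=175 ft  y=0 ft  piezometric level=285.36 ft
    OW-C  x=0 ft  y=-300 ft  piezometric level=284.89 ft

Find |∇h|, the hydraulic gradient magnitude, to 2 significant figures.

∂h/∂x = (285.36 − 285.19) / (175 − 0) = +0.0009714
∂h/∂y = (284.89 − 285.19) / (-300 − 0) = +0.001000
|∇h| = √(0.0009714² + 0.001000²) = 0.001394

0.0014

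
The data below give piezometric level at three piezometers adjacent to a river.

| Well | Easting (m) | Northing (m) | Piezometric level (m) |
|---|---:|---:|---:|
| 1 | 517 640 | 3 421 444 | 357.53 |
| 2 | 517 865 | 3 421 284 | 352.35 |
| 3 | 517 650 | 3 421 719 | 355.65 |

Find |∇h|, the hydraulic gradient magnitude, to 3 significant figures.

0.0278

Three-point gradient (reference 1): Δ to 2 = (225, -160, -5.18), Δ to 3 = (10, 275, -1.88).
∂h/∂x = -0.02718, ∂h/∂y = -0.005848 (det = 63475).
|∇h| = √(-0.02718² + -0.005848²) = 0.0278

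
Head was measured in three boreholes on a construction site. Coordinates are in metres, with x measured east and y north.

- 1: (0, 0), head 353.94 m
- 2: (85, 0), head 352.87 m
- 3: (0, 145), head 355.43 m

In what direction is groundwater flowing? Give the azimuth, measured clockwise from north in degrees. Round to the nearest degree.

129°

∂h/∂x = (352.87 − 353.94) / (85 − 0) = -0.01259
∂h/∂y = (355.43 − 353.94) / (145 − 0) = +0.01028
Flow direction (−∇h) has components (+0.01259 E, -0.01028 N).
Azimuth = atan2(E, N) = atan2(+0.01259, -0.01028) = 129.2° ≈ 129°.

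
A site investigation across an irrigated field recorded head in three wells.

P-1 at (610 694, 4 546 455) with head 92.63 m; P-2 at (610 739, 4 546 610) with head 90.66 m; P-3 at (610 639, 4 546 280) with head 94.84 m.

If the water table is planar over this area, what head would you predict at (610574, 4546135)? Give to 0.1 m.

With h = a·x + b·y + c and P-1 as origin, the differences give:
  45·a + 155·b = -1.97
  (-55)·a + (-175)·b = +2.21
Eliminate b (×(-175) and ×155, subtract): 650·a = 2.200 → a = ∂h/∂x = +0.003385
Back-substitute: b = ∂h/∂y = -0.01369.
h(610574, 4546135) = 92.63 + (+0.003385)·(-120) + (-0.01369)·(-320) = 92.63 -0.406 +4.382 = 96.605 m.

96.6 m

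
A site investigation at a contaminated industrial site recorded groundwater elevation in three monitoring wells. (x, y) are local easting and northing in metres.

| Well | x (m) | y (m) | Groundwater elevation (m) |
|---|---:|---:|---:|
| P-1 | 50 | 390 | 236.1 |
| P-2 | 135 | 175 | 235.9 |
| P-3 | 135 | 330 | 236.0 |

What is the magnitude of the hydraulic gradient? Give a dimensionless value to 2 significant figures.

0.00097

Taking P-1 as reference: P-2−P-1 = (85, -215, -0.2); P-3−P-1 = (85, -60, -0.1).
Solve a·Δx + b·Δy = Δh: det = 85·(-60) − 85·(-215) = 13175.
∂h/∂x = [(-0.2)·(-60) − (-0.1)·(-215)] / 13175 = -0.0007211
∂h/∂y = [85·(-0.1) − 85·(-0.2)] / 13175 = +0.0006452
|∇h| = √(-0.0007211² + 0.0006452²) = 0.0009676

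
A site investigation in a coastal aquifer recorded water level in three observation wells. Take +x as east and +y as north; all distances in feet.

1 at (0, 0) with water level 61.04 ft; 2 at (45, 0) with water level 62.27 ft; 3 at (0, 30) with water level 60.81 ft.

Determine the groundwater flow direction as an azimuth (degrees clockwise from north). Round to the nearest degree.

∂h/∂x = (62.27 − 61.04) / (45 − 0) = +0.02733
∂h/∂y = (60.81 − 61.04) / (30 − 0) = -0.007667
Flow direction (−∇h) has components (-0.02733 E, +0.007667 N).
Azimuth = atan2(E, N) = atan2(-0.02733, +0.007667) = 285.7° ≈ 286°.

286°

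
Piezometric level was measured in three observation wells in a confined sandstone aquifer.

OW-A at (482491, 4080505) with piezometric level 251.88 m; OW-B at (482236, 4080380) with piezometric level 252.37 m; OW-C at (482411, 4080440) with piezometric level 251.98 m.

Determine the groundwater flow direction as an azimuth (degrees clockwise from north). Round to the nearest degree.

Three-point gradient (reference OW-A): Δ to OW-B = (-255, -125, +0.49), Δ to OW-C = (-80, -65, +0.10).
∂h/∂x = -0.002943, ∂h/∂y = +0.002084 (det = 6575).
Flow direction (−∇h) has components (+0.002943 E, -0.002084 N).
Azimuth = atan2(E, N) = atan2(+0.002943, -0.002084) = 125.3° ≈ 125°.

125°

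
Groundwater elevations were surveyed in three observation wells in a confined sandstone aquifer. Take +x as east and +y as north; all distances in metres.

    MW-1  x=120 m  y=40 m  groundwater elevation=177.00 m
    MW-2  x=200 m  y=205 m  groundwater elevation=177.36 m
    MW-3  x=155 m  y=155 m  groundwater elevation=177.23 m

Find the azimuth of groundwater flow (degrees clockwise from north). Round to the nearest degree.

Three-point gradient (reference MW-1): Δ to MW-2 = (80, 165, +0.36), Δ to MW-3 = (35, 115, +0.23).
∂h/∂x = +0.001007, ∂h/∂y = +0.001693 (det = 3425).
Flow direction (−∇h) has components (-0.001007 E, -0.001693 N).
Azimuth = atan2(E, N) = atan2(-0.001007, -0.001693) = 210.7° ≈ 211°.

211°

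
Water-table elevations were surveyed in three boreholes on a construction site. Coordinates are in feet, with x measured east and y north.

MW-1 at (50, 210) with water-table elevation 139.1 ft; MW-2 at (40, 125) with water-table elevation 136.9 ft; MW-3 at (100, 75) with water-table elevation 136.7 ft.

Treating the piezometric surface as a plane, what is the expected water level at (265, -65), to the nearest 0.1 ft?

Three-point gradient (reference MW-1): Δ to MW-2 = (-10, -85, -2.2), Δ to MW-3 = (50, -135, -2.4).
∂h/∂x = +0.01661, ∂h/∂y = +0.02393 (det = 5600).
h(265, -65) = 139.1 + (+0.01661)·(215) + (+0.02393)·(-275) = 139.1 +3.571 -6.580 = 136.090 ft.

136.1 ft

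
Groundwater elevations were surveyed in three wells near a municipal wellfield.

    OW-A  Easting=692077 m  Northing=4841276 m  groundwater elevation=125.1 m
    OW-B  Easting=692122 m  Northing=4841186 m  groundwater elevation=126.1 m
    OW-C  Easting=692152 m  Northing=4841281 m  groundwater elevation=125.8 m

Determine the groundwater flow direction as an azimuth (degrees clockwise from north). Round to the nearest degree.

303°

Three-point gradient (reference OW-A): Δ to OW-B = (45, -90, +1.0), Δ to OW-C = (75, 5, +0.7).
∂h/∂x = +0.009749, ∂h/∂y = -0.006237 (det = 6975).
Flow direction (−∇h) has components (-0.009749 E, +0.006237 N).
Azimuth = atan2(E, N) = atan2(-0.009749, +0.006237) = 302.6° ≈ 303°.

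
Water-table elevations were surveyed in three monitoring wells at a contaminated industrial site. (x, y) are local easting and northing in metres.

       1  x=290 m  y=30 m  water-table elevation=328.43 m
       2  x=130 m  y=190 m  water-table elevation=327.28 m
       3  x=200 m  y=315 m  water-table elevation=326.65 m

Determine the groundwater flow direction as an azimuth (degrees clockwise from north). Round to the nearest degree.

With h = a·x + b·y + c and 1 as origin, the differences give:
  (-160)·a + 160·b = -1.15
  (-90)·a + 285·b = -1.78
Eliminate b (×285 and ×160, subtract): -31200·a = -42.950 → a = ∂h/∂x = +0.001377
Back-substitute: b = ∂h/∂y = -0.005811.
Flow direction (−∇h) has components (-0.001377 E, +0.005811 N).
Azimuth = atan2(E, N) = atan2(-0.001377, +0.005811) = 346.7° ≈ 347°.

347°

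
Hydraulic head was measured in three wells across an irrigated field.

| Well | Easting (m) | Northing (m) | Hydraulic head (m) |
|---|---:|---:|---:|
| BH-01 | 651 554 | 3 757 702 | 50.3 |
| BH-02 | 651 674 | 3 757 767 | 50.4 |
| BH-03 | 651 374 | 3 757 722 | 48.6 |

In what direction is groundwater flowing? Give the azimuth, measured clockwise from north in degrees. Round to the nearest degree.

Differences from BH-01: to BH-02 (Δx, Δy, Δh) = (120, 65, +0.1); to BH-03 = (-180, 20, -1.7).
Determinant of the coordinate differences = 120·20 − (-180)·65 = 14100.
∂h/∂x = [(+0.1)·20 − (-1.7)·65] / 14100 = +0.007979
∂h/∂y = [120·(-1.7) − (-180)·(+0.1)] / 14100 = -0.01319
Flow direction (−∇h) has components (-0.007979 E, +0.01319 N).
Azimuth = atan2(E, N) = atan2(-0.007979, +0.01319) = 328.8° ≈ 329°.

329°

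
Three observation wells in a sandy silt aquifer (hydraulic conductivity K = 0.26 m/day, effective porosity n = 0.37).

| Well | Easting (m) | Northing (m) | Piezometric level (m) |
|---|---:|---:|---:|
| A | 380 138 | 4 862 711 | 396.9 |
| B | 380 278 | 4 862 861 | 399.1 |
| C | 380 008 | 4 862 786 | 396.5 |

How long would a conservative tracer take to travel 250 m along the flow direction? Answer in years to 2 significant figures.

91 years

With h = a·x + b·y + c and A as origin, the differences give:
  140·a + 150·b = +2.2
  (-130)·a + 75·b = -0.4
Eliminate b (×75 and ×150, subtract): 30000·a = 225.00 → a = ∂h/∂x = +0.007500
Back-substitute: b = ∂h/∂y = +0.007667.
|∇h| = √(0.007500² + 0.007667²) = 0.01073
Seepage velocity v = K·i/n = 0.26 × 0.01073 / 0.37 = 0.00754 m/day.
t = 250 / 0.00754 = 3.316e+04 days = 90.8 years.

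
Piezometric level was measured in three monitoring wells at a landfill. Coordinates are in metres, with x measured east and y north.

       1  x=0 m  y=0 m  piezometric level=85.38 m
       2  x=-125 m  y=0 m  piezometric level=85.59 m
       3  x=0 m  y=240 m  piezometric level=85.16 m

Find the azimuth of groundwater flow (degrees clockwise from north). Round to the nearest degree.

061°

∂h/∂x = (85.59 − 85.38) / (-125 − 0) = -0.001680
∂h/∂y = (85.16 − 85.38) / (240 − 0) = -0.0009167
Flow direction (−∇h) has components (+0.001680 E, +0.0009167 N).
Azimuth = atan2(E, N) = atan2(+0.001680, +0.0009167) = 61.4° ≈ 061°.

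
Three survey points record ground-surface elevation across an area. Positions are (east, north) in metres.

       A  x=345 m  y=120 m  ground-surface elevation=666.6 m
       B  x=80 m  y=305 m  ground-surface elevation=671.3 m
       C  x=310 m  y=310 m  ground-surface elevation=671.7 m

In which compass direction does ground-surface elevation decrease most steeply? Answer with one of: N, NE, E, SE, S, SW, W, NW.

Differences from A: to B (Δx, Δy, Δh) = (-265, 185, +4.7); to C = (-35, 190, +5.1).
Determinant of the coordinate differences = (-265)·190 − (-35)·185 = -43875.
∂z/∂x = [(+4.7)·190 − (+5.1)·185] / -43875 = +0.001151
∂z/∂y = [(-265)·(+5.1) − (-35)·(+4.7)] / -43875 = +0.02705
Steepest decrease is along −∇f = (-0.001151 E, -0.02705 N) → south.

S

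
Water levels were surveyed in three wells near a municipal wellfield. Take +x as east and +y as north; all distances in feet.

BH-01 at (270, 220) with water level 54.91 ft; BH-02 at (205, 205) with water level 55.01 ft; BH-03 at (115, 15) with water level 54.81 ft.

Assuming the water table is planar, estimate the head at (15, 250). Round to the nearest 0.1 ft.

55.5 ft

Taking BH-01 as reference: BH-02−BH-01 = (-65, -15, +0.10); BH-03−BH-01 = (-155, -205, -0.10).
Determinant of the coordinate differences = (-65)·(-205) − (-155)·(-15) = 11000.
∂h/∂x = [(+0.10)·(-205) − (-0.10)·(-15)] / 11000 = -0.002000
∂h/∂y = [(-65)·(-0.10) − (-155)·(+0.10)] / 11000 = +0.002000
h(15, 250) = 54.91 + (-0.002000)·(-255) + (+0.002000)·(30) = 54.91 +0.510 +0.060 = 55.480 ft.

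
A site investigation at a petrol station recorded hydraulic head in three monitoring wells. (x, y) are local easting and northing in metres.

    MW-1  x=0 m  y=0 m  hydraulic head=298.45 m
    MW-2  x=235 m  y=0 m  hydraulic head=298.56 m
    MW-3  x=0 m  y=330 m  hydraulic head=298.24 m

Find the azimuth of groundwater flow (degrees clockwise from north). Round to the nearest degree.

324°

∂h/∂x = (298.56 − 298.45) / (235 − 0) = +0.0004681
∂h/∂y = (298.24 − 298.45) / (330 − 0) = -0.0006364
Flow direction (−∇h) has components (-0.0004681 E, +0.0006364 N).
Azimuth = atan2(E, N) = atan2(-0.0004681, +0.0006364) = 323.7° ≈ 324°.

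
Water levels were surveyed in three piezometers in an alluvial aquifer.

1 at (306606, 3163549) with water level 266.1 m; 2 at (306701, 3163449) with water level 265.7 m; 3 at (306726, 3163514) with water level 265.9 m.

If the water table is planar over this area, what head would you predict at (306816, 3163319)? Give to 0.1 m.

265.2 m

With h = a·x + b·y + c and 1 as origin, the differences give:
  95·a + (-100)·b = -0.4
  120·a + (-35)·b = -0.2
Eliminate b (×(-35) and ×(-100), subtract): 8675·a = -6.00 → a = ∂h/∂x = -0.0006916
Back-substitute: b = ∂h/∂y = +0.003343.
h(306816, 3163319) = 266.1 + (-0.0006916)·(210) + (+0.003343)·(-230) = 266.1 -0.145 -0.769 = 265.186 m.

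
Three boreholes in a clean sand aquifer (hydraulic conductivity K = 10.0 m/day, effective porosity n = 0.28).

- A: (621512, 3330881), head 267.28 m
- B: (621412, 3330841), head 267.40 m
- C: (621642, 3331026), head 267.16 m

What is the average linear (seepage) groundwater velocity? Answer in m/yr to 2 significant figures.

18 m/yr

Three-point gradient (reference A): Δ to B = (-100, -40, +0.12), Δ to C = (130, 145, -0.12).
∂h/∂x = -0.001355, ∂h/∂y = +0.0003871 (det = -9300).
|∇h| = √(-0.001355² + 0.0003871²) = 0.001409
Seepage velocity v = K·i/n = 10.0 × 0.001409 / 0.28 = 0.05032 m/day = 18.38 m/yr.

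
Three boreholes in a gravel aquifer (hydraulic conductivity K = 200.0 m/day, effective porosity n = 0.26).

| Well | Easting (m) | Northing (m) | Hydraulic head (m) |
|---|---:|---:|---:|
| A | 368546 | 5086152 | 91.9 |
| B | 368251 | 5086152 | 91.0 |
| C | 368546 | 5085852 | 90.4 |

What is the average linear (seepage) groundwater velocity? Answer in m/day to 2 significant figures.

4.5 m/day

∂h/∂x = (91.0 − 91.9) / (368251 − 368546) = +0.003051
∂h/∂y = (90.4 − 91.9) / (5085852 − 5086152) = +0.005000
|∇h| = √(0.003051² + 0.005000²) = 0.005857
Seepage velocity v = K·i/n = 200.0 × 0.005857 / 0.26 = 4.505 m/day.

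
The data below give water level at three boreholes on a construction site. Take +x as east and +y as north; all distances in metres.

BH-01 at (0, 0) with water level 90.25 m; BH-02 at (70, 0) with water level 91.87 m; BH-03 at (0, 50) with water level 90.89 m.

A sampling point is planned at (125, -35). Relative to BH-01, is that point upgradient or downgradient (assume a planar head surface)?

∂h/∂x = (91.87 − 90.25) / (70 − 0) = +0.02314
∂h/∂y = (90.89 − 90.25) / (50 − 0) = +0.01280
Head at (125, -35) = 90.25 + (+0.02314)·(125) + (+0.01280)·(-35) = 92.69 m.
That is higher than the 90.25 m at BH-01, so the point is upgradient.

upgradient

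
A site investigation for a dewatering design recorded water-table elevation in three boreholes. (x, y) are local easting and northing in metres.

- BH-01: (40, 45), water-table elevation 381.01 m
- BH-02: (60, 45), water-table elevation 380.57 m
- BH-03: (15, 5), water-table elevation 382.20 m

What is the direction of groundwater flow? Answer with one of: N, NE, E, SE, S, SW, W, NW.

NE

Differences from BH-01: to BH-02 (Δx, Δy, Δh) = (20, 0, -0.44); to BH-03 = (-25, -40, +1.19).
Solve a·Δx + b·Δy = Δh: det = 20·(-40) − (-25)·0 = -800.
∂h/∂x = [(-0.44)·(-40) − (+1.19)·0] / -800 = -0.02200
∂h/∂y = [20·(+1.19) − (-25)·(-0.44)] / -800 = -0.01600
Flow = −∇h = (+0.02200 east, +0.01600 north), which points northeast.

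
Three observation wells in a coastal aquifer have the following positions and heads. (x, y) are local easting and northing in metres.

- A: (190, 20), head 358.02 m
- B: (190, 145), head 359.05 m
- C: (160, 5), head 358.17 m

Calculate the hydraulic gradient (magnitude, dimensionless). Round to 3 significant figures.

Taking A as reference: B−A = (0, 125, +1.03); C−A = (-30, -15, +0.15).
Solve a·Δx + b·Δy = Δh: det = 0·(-15) − (-30)·125 = 3750.
∂h/∂x = [(+1.03)·(-15) − (+0.15)·125] / 3750 = -0.009120
∂h/∂y = [0·(+0.15) − (-30)·(+1.03)] / 3750 = +0.008240
|∇h| = √(-0.009120² + 0.008240²) = 0.01229

0.0123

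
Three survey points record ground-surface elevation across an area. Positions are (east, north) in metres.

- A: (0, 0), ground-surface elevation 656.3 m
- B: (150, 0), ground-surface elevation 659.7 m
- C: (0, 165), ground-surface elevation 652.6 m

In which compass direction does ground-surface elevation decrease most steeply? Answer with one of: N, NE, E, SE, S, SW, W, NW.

NW

∂z/∂x = (659.7 − 656.3) / (150 − 0) = +0.02267
∂z/∂y = (652.6 − 656.3) / (165 − 0) = -0.02242
Steepest decrease is along −∇f = (-0.02267 E, +0.02242 N) → northwest.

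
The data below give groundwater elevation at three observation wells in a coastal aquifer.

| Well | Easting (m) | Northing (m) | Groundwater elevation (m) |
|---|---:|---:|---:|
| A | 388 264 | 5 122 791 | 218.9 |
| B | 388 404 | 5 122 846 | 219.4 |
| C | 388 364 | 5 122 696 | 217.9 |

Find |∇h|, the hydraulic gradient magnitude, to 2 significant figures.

0.010

Taking A as reference: B−A = (140, 55, +0.5); C−A = (100, -95, -1.0).
Determinant of the coordinate differences = 140·(-95) − 100·55 = -18800.
∂h/∂x = [(+0.5)·(-95) − (-1.0)·55] / -18800 = -0.0003989
∂h/∂y = [140·(-1.0) − 100·(+0.5)] / -18800 = +0.01011
|∇h| = √(-0.0003989² + 0.01011²) = 0.01012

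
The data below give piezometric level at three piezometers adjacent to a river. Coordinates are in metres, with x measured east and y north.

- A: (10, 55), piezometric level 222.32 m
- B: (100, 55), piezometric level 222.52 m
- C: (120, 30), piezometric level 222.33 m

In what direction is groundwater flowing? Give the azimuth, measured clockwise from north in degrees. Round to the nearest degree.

Taking A as reference: B−A = (90, 0, +0.20); C−A = (110, -25, +0.01).
Solve a·Δx + b·Δy = Δh: det = 90·(-25) − 110·0 = -2250.
∂h/∂x = [(+0.20)·(-25) − (+0.01)·0] / -2250 = +0.002222
∂h/∂y = [90·(+0.01) − 110·(+0.20)] / -2250 = +0.009378
Flow direction (−∇h) has components (-0.002222 E, -0.009378 N).
Azimuth = atan2(E, N) = atan2(-0.002222, -0.009378) = 193.3° ≈ 193°.

193°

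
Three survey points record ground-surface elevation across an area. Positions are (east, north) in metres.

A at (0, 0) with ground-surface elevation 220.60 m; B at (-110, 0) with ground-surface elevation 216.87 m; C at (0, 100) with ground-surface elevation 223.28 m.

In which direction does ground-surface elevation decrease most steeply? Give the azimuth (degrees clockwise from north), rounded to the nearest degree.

232°

∂z/∂x = (216.87 − 220.60) / (-110 − 0) = +0.03391
∂z/∂y = (223.28 − 220.60) / (100 − 0) = +0.02680
Steepest decrease is along −∇f: components (-0.03391 E, -0.02680 N).
Azimuth = atan2(-0.03391, -0.02680) = 231.7° ≈ 232°.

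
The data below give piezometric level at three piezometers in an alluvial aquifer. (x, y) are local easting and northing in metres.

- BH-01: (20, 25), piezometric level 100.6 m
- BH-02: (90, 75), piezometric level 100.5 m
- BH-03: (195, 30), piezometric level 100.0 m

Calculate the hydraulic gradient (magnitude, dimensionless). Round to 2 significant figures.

Differences from BH-01: to BH-02 (Δx, Δy, Δh) = (70, 50, -0.1); to BH-03 = (175, 5, -0.6).
Solve a·Δx + b·Δy = Δh: det = 70·5 − 175·50 = -8400.
∂h/∂x = [(-0.1)·5 − (-0.6)·50] / -8400 = -0.003512
∂h/∂y = [70·(-0.6) − 175·(-0.1)] / -8400 = +0.002917
|∇h| = √(-0.003512² + 0.002917²) = 0.004565

0.0046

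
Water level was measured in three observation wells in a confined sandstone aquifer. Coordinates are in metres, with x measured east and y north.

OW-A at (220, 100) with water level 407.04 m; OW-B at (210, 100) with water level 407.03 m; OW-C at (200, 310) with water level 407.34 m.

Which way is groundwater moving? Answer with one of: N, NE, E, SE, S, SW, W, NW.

SW

Taking OW-A as reference: OW-B−OW-A = (-10, 0, -0.01); OW-C−OW-A = (-20, 210, +0.30).
Solve a·Δx + b·Δy = Δh: det = (-10)·210 − (-20)·0 = -2100.
∂h/∂x = [(-0.01)·210 − (+0.30)·0] / -2100 = +0.001000
∂h/∂y = [(-10)·(+0.30) − (-20)·(-0.01)] / -2100 = +0.001524
Flow = −∇h = (-0.001000 east, -0.001524 north), which points southwest.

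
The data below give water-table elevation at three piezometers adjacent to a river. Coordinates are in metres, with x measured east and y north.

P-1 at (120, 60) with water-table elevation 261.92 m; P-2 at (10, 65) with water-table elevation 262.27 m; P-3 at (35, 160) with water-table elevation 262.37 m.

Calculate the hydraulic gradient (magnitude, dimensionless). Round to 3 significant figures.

0.00362

Three-point gradient (reference P-1): Δ to P-2 = (-110, 5, +0.35), Δ to P-3 = (-85, 100, +0.45).
∂h/∂x = -0.003097, ∂h/∂y = +0.001868 (det = -10575).
|∇h| = √(-0.003097² + 0.001868²) = 0.003617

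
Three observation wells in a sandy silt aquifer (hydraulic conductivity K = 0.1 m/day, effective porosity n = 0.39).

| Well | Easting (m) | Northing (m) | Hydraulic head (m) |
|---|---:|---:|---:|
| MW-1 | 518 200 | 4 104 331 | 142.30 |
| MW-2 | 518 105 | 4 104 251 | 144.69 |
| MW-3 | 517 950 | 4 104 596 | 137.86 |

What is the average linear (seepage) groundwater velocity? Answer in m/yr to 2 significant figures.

With h = a·x + b·y + c and MW-1 as origin, the differences give:
  (-95)·a + (-80)·b = +2.39
  (-250)·a + 265·b = -4.44
Eliminate b (×265 and ×(-80), subtract): -45175·a = 278.150 → a = ∂h/∂x = -0.006157
Back-substitute: b = ∂h/∂y = -0.02256.
|∇h| = √(-0.006157² + -0.02256²) = 0.02339
Seepage velocity v = K·i/n = 0.1 × 0.02339 / 0.39 = 0.005997 m/day = 2.19 m/yr.

2.2 m/yr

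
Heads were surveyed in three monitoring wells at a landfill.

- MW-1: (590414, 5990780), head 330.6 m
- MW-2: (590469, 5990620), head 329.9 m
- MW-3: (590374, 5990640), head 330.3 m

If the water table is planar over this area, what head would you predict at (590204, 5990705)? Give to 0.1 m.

Taking MW-1 as reference: MW-2−MW-1 = (55, -160, -0.7); MW-3−MW-1 = (-40, -140, -0.3).
Solve a·Δx + b·Δy = Δh: det = 55·(-140) − (-40)·(-160) = -14100.
∂h/∂x = [(-0.7)·(-140) − (-0.3)·(-160)] / -14100 = -0.003546
∂h/∂y = [55·(-0.3) − (-40)·(-0.7)] / -14100 = +0.003156
h(590204, 5990705) = 330.6 + (-0.003546)·(-210) + (+0.003156)·(-75) = 330.6 +0.745 -0.237 = 331.108 m.

331.1 m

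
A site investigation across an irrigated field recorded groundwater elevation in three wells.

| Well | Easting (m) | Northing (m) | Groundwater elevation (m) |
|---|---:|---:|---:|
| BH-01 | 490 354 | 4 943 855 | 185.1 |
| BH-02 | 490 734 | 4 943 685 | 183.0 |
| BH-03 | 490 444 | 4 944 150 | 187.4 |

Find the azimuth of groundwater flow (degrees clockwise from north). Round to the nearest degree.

168°

Taking BH-01 as reference: BH-02−BH-01 = (380, -170, -2.1); BH-03−BH-01 = (90, 295, +2.3).
Solve a·Δx + b·Δy = Δh: det = 380·295 − 90·(-170) = 127400.
∂h/∂x = [(-2.1)·295 − (+2.3)·(-170)] / 127400 = -0.001794
∂h/∂y = [380·(+2.3) − 90·(-2.1)] / 127400 = +0.008344
Flow direction (−∇h) has components (+0.001794 E, -0.008344 N).
Azimuth = atan2(E, N) = atan2(+0.001794, -0.008344) = 167.9° ≈ 168°.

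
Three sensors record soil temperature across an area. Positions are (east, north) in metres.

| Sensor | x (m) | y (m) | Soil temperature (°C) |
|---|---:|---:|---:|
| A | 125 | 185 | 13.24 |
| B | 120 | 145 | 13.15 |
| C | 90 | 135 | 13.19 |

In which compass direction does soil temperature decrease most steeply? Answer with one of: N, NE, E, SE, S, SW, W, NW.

SE

With T = a·x + b·y + c and A as origin, the differences give:
  (-5)·a + (-40)·b = -0.09
  (-35)·a + (-50)·b = -0.05
Eliminate b (×(-50) and ×(-40), subtract): -1150·a = 2.500 → a = ∂T/∂x = -0.002174
Back-substitute: b = ∂T/∂y = +0.002522.
Steepest decrease is along −∇f = (+0.002174 E, -0.002522 N) → southeast.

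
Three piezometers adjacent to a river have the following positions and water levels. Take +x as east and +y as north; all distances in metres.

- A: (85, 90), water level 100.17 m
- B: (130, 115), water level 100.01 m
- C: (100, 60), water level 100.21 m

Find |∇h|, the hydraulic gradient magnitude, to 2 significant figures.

Taking A as reference: B−A = (45, 25, -0.16); C−A = (15, -30, +0.04).
Determinant of the coordinate differences = 45·(-30) − 15·25 = -1725.
∂h/∂x = [(-0.16)·(-30) − (+0.04)·25] / -1725 = -0.002203
∂h/∂y = [45·(+0.04) − 15·(-0.16)] / -1725 = -0.002435
|∇h| = √(-0.002203² + -0.002435²) = 0.003284

0.0033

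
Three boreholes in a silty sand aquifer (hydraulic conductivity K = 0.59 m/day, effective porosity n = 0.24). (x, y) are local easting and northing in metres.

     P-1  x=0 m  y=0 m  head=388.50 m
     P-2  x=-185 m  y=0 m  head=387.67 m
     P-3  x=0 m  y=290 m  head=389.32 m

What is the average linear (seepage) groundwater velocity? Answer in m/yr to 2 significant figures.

∂h/∂x = (387.67 − 388.50) / (-185 − 0) = +0.004486
∂h/∂y = (389.32 − 388.50) / (290 − 0) = +0.002828
|∇h| = √(0.004486² + 0.002828²) = 0.005303
Seepage velocity v = K·i/n = 0.59 × 0.005303 / 0.24 = 0.01304 m/day = 4.763 m/yr.

4.8 m/yr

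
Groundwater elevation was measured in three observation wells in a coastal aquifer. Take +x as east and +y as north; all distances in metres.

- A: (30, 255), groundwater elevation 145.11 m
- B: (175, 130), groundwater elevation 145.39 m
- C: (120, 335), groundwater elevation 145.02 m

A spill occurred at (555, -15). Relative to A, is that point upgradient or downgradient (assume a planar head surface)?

With h = a·x + b·y + c and A as origin, the differences give:
  145·a + (-125)·b = +0.28
  90·a + 80·b = -0.09
Eliminate b (×80 and ×(-125), subtract): 22850·a = 11.150 → a = ∂h/∂x = +0.0004880
Back-substitute: b = ∂h/∂y = -0.001674.
Head at (555, -15) = 145.11 + (+0.0004880)·(525) + (-0.001674)·(-270) = 145.82 m.
That is higher than the 145.11 m at A, so the point is upgradient.

upgradient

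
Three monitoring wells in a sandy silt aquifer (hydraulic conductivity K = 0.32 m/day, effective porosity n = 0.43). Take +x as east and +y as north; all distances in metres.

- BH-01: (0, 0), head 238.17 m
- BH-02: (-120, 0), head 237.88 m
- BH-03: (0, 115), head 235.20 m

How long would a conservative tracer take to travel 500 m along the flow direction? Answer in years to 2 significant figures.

∂h/∂x = (237.88 − 238.17) / (-120 − 0) = +0.002417
∂h/∂y = (235.20 − 238.17) / (115 − 0) = -0.02583
|∇h| = √(0.002417² + -0.02583²) = 0.02594
Seepage velocity v = K·i/n = 0.32 × 0.02594 / 0.43 = 0.0193 m/day.
t = 500 / 0.0193 = 2.591e+04 days = 70.9 years.

71 years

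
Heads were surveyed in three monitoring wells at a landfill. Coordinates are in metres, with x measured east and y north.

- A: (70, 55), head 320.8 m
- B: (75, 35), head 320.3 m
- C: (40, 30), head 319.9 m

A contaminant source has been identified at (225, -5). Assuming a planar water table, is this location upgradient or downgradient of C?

Taking A as reference: B−A = (5, -20, -0.5); C−A = (-30, -25, -0.9).
Solve a·Δx + b·Δy = Δh: det = 5·(-25) − (-30)·(-20) = -725.
∂h/∂x = [(-0.5)·(-25) − (-0.9)·(-20)] / -725 = +0.007586
∂h/∂y = [5·(-0.9) − (-30)·(-0.5)] / -725 = +0.02690
Head at (225, -5) = 320.8 + (+0.007586)·(155) + (+0.02690)·(-60) = 320.36 m.
That is higher than the 319.9 m at C, so the point is upgradient.

upgradient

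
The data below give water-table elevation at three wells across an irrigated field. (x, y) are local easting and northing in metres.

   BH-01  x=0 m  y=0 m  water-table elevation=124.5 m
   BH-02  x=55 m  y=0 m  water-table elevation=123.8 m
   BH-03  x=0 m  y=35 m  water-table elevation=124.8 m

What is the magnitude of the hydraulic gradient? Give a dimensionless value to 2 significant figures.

0.015

∂h/∂x = (123.8 − 124.5) / (55 − 0) = -0.01273
∂h/∂y = (124.8 − 124.5) / (35 − 0) = +0.008571
|∇h| = √(-0.01273² + 0.008571²) = 0.01535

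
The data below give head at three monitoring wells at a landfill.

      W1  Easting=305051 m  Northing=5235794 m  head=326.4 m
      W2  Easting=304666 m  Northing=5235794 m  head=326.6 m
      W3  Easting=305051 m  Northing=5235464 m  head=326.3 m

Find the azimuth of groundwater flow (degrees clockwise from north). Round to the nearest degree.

120°

∂h/∂x = (326.6 − 326.4) / (304666 − 305051) = -0.0005195
∂h/∂y = (326.3 − 326.4) / (5235464 − 5235794) = +0.0003030
Flow direction (−∇h) has components (+0.0005195 E, -0.0003030 N).
Azimuth = atan2(E, N) = atan2(+0.0005195, -0.0003030) = 120.3° ≈ 120°.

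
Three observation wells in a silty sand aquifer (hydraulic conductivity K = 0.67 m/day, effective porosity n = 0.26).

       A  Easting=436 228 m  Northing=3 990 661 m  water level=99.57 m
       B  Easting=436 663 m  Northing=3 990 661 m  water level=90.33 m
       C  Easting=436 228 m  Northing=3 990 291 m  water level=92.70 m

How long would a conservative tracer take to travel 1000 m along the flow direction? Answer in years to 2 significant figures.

∂h/∂x = (90.33 − 99.57) / (436663 − 436228) = -0.02124
∂h/∂y = (92.70 − 99.57) / (3990291 − 3990661) = +0.01857
|∇h| = √(-0.02124² + 0.01857²) = 0.02821
Seepage velocity v = K·i/n = 0.67 × 0.02821 / 0.26 = 0.07269 m/day.
t = 1000 / 0.07269 = 1.376e+04 days = 37.7 years.

38 years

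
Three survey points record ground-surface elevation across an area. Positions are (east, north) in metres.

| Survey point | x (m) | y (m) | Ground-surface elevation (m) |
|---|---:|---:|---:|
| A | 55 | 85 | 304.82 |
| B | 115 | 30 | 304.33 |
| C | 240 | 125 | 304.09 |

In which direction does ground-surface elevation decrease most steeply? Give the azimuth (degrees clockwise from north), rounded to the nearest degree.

128°

With z = a·x + b·y + c and A as origin, the differences give:
  60·a + (-55)·b = -0.49
  185·a + 40·b = -0.73
Eliminate b (×40 and ×(-55), subtract): 12575·a = -59.750 → a = ∂z/∂x = -0.004751
Back-substitute: b = ∂z/∂y = +0.003726.
Steepest decrease is along −∇f: components (+0.004751 E, -0.003726 N).
Azimuth = atan2(+0.004751, -0.003726) = 128.1° ≈ 128°.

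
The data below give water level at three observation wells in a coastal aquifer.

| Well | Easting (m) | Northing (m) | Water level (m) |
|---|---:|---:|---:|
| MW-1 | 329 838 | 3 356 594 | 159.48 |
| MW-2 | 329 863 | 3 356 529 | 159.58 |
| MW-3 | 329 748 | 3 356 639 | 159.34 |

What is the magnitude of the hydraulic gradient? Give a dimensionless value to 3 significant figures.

0.00152

With h = a·x + b·y + c and MW-1 as origin, the differences give:
  25·a + (-65)·b = +0.10
  (-90)·a + 45·b = -0.14
Eliminate b (×45 and ×(-65), subtract): -4725·a = -4.600 → a = ∂h/∂x = +0.0009735
Back-substitute: b = ∂h/∂y = -0.001164.
|∇h| = √(0.0009735² + -0.001164²) = 0.001517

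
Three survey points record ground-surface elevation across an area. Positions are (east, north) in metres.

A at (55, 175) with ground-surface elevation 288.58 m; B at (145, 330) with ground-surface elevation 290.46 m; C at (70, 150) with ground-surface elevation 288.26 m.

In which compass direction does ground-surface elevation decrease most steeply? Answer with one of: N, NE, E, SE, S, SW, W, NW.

Three-point gradient (reference A): Δ to B = (90, 155, +1.88), Δ to C = (15, -25, -0.32).
∂z/∂x = -0.0005683, ∂z/∂y = +0.01246 (det = -4575).
Steepest decrease is along −∇f = (+0.0005683 E, -0.01246 N) → south.

S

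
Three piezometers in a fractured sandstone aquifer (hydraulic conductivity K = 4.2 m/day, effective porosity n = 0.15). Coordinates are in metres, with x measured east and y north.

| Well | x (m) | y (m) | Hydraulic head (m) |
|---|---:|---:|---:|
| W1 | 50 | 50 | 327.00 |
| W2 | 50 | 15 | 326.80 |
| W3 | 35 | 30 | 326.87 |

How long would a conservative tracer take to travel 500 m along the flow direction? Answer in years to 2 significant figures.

Differences from W1: to W2 (Δx, Δy, Δh) = (0, -35, -0.20); to W3 = (-15, -20, -0.13).
Determinant of the coordinate differences = 0·(-20) − (-15)·(-35) = -525.
∂h/∂x = [(-0.20)·(-20) − (-0.13)·(-35)] / -525 = +0.001048
∂h/∂y = [0·(-0.13) − (-15)·(-0.20)] / -525 = +0.005714
|∇h| = √(0.001048² + 0.005714²) = 0.005809
Seepage velocity v = K·i/n = 4.2 × 0.005809 / 0.15 = 0.1627 m/day.
t = 500 / 0.1627 = 3073 days = 8.41 years.

8.4 years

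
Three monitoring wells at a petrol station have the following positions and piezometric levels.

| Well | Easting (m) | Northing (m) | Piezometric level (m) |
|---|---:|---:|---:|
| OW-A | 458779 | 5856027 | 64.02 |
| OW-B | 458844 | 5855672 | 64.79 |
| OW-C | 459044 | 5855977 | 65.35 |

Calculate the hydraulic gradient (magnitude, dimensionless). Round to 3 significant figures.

0.00495

Taking OW-A as reference: OW-B−OW-A = (65, -355, +0.77); OW-C−OW-A = (265, -50, +1.33).
Solve a·Δx + b·Δy = Δh: det = 65·(-50) − 265·(-355) = 90825.
∂h/∂x = [(+0.77)·(-50) − (+1.33)·(-355)] / 90825 = +0.004775
∂h/∂y = [65·(+1.33) − 265·(+0.77)] / 90825 = -0.001295
|∇h| = √(0.004775² + -0.001295²) = 0.004947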